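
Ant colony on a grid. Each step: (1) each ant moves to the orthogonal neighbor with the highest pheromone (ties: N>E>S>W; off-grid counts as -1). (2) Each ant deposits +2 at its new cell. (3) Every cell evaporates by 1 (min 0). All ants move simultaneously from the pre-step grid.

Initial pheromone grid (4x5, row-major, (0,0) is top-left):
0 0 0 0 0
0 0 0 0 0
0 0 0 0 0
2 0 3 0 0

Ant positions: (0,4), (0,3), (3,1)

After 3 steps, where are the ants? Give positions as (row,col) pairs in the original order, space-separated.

Step 1: ant0:(0,4)->S->(1,4) | ant1:(0,3)->E->(0,4) | ant2:(3,1)->E->(3,2)
  grid max=4 at (3,2)
Step 2: ant0:(1,4)->N->(0,4) | ant1:(0,4)->S->(1,4) | ant2:(3,2)->N->(2,2)
  grid max=3 at (3,2)
Step 3: ant0:(0,4)->S->(1,4) | ant1:(1,4)->N->(0,4) | ant2:(2,2)->S->(3,2)
  grid max=4 at (3,2)

(1,4) (0,4) (3,2)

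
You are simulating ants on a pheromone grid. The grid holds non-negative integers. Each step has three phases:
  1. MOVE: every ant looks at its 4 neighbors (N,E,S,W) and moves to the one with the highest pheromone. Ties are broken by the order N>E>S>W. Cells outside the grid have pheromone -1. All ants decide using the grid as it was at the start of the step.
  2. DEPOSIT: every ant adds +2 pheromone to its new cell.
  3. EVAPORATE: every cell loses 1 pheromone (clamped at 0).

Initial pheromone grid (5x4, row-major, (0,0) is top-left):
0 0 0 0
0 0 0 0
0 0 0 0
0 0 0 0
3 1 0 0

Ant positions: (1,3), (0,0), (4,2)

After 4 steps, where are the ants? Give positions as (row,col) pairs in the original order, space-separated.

Step 1: ant0:(1,3)->N->(0,3) | ant1:(0,0)->E->(0,1) | ant2:(4,2)->W->(4,1)
  grid max=2 at (4,0)
Step 2: ant0:(0,3)->S->(1,3) | ant1:(0,1)->E->(0,2) | ant2:(4,1)->W->(4,0)
  grid max=3 at (4,0)
Step 3: ant0:(1,3)->N->(0,3) | ant1:(0,2)->E->(0,3) | ant2:(4,0)->E->(4,1)
  grid max=3 at (0,3)
Step 4: ant0:(0,3)->S->(1,3) | ant1:(0,3)->S->(1,3) | ant2:(4,1)->W->(4,0)
  grid max=3 at (1,3)

(1,3) (1,3) (4,0)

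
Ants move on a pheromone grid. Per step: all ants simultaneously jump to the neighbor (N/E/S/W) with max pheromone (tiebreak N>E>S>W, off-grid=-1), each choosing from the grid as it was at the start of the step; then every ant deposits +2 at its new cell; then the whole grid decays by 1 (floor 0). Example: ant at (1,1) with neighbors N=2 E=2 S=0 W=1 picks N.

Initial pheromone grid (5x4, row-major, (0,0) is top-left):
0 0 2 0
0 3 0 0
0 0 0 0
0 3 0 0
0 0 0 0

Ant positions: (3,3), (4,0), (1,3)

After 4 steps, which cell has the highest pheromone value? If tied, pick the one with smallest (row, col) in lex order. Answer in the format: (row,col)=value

Answer: (0,2)=4

Derivation:
Step 1: ant0:(3,3)->N->(2,3) | ant1:(4,0)->N->(3,0) | ant2:(1,3)->N->(0,3)
  grid max=2 at (1,1)
Step 2: ant0:(2,3)->N->(1,3) | ant1:(3,0)->E->(3,1) | ant2:(0,3)->W->(0,2)
  grid max=3 at (3,1)
Step 3: ant0:(1,3)->N->(0,3) | ant1:(3,1)->N->(2,1) | ant2:(0,2)->E->(0,3)
  grid max=3 at (0,3)
Step 4: ant0:(0,3)->W->(0,2) | ant1:(2,1)->S->(3,1) | ant2:(0,3)->W->(0,2)
  grid max=4 at (0,2)
Final grid:
  0 0 4 2
  0 0 0 0
  0 0 0 0
  0 3 0 0
  0 0 0 0
Max pheromone 4 at (0,2)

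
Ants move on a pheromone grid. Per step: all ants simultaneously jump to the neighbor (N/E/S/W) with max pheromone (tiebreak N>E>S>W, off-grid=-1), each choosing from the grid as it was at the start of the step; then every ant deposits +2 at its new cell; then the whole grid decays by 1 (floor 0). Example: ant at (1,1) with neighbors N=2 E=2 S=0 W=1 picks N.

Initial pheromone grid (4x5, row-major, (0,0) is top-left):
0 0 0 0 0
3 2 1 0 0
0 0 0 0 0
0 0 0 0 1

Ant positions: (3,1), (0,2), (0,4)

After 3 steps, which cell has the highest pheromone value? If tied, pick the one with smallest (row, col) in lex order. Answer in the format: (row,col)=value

Answer: (1,2)=4

Derivation:
Step 1: ant0:(3,1)->N->(2,1) | ant1:(0,2)->S->(1,2) | ant2:(0,4)->S->(1,4)
  grid max=2 at (1,0)
Step 2: ant0:(2,1)->N->(1,1) | ant1:(1,2)->W->(1,1) | ant2:(1,4)->N->(0,4)
  grid max=4 at (1,1)
Step 3: ant0:(1,1)->E->(1,2) | ant1:(1,1)->E->(1,2) | ant2:(0,4)->S->(1,4)
  grid max=4 at (1,2)
Final grid:
  0 0 0 0 0
  0 3 4 0 1
  0 0 0 0 0
  0 0 0 0 0
Max pheromone 4 at (1,2)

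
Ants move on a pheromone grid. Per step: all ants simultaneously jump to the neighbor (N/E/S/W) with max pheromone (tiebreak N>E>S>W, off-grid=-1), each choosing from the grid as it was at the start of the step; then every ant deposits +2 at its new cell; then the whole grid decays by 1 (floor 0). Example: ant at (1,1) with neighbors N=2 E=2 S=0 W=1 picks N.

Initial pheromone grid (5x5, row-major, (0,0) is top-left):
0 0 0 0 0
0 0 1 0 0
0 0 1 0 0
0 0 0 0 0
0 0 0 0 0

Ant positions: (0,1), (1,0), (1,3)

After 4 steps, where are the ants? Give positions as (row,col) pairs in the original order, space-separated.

Step 1: ant0:(0,1)->E->(0,2) | ant1:(1,0)->N->(0,0) | ant2:(1,3)->W->(1,2)
  grid max=2 at (1,2)
Step 2: ant0:(0,2)->S->(1,2) | ant1:(0,0)->E->(0,1) | ant2:(1,2)->N->(0,2)
  grid max=3 at (1,2)
Step 3: ant0:(1,2)->N->(0,2) | ant1:(0,1)->E->(0,2) | ant2:(0,2)->S->(1,2)
  grid max=5 at (0,2)
Step 4: ant0:(0,2)->S->(1,2) | ant1:(0,2)->S->(1,2) | ant2:(1,2)->N->(0,2)
  grid max=7 at (1,2)

(1,2) (1,2) (0,2)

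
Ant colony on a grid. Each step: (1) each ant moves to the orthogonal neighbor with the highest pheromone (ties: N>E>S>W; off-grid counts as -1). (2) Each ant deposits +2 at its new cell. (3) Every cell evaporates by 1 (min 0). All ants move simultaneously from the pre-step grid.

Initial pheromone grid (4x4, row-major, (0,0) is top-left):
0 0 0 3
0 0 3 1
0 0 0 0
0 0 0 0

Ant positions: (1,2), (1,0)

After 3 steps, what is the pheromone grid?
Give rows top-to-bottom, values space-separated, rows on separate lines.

After step 1: ants at (1,3),(0,0)
  1 0 0 2
  0 0 2 2
  0 0 0 0
  0 0 0 0
After step 2: ants at (0,3),(0,1)
  0 1 0 3
  0 0 1 1
  0 0 0 0
  0 0 0 0
After step 3: ants at (1,3),(0,2)
  0 0 1 2
  0 0 0 2
  0 0 0 0
  0 0 0 0

0 0 1 2
0 0 0 2
0 0 0 0
0 0 0 0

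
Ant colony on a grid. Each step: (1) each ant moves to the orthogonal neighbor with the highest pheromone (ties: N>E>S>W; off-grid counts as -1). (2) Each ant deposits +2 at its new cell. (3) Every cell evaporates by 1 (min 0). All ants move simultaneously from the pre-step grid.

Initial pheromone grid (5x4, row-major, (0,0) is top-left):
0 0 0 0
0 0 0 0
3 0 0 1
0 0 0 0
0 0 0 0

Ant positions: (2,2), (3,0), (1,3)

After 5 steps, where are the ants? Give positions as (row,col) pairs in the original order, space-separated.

Step 1: ant0:(2,2)->E->(2,3) | ant1:(3,0)->N->(2,0) | ant2:(1,3)->S->(2,3)
  grid max=4 at (2,0)
Step 2: ant0:(2,3)->N->(1,3) | ant1:(2,0)->N->(1,0) | ant2:(2,3)->N->(1,3)
  grid max=3 at (1,3)
Step 3: ant0:(1,3)->S->(2,3) | ant1:(1,0)->S->(2,0) | ant2:(1,3)->S->(2,3)
  grid max=6 at (2,3)
Step 4: ant0:(2,3)->N->(1,3) | ant1:(2,0)->N->(1,0) | ant2:(2,3)->N->(1,3)
  grid max=5 at (1,3)
Step 5: ant0:(1,3)->S->(2,3) | ant1:(1,0)->S->(2,0) | ant2:(1,3)->S->(2,3)
  grid max=8 at (2,3)

(2,3) (2,0) (2,3)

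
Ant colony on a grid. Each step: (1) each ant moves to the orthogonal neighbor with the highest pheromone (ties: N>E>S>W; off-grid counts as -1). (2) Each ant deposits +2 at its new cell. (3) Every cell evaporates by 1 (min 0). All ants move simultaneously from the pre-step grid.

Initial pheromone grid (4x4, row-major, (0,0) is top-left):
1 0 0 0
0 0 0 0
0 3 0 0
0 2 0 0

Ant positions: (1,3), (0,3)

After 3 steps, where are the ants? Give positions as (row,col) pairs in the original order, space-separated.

Step 1: ant0:(1,3)->N->(0,3) | ant1:(0,3)->S->(1,3)
  grid max=2 at (2,1)
Step 2: ant0:(0,3)->S->(1,3) | ant1:(1,3)->N->(0,3)
  grid max=2 at (0,3)
Step 3: ant0:(1,3)->N->(0,3) | ant1:(0,3)->S->(1,3)
  grid max=3 at (0,3)

(0,3) (1,3)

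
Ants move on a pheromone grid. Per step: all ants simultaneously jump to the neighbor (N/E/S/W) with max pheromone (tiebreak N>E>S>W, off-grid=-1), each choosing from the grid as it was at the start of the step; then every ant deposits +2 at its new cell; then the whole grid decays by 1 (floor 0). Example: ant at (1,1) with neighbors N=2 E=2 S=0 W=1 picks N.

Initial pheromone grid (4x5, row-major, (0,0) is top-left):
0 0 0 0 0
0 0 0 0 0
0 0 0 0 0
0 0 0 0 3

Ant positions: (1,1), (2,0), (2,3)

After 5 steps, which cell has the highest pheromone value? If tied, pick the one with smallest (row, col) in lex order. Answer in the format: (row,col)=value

Step 1: ant0:(1,1)->N->(0,1) | ant1:(2,0)->N->(1,0) | ant2:(2,3)->N->(1,3)
  grid max=2 at (3,4)
Step 2: ant0:(0,1)->E->(0,2) | ant1:(1,0)->N->(0,0) | ant2:(1,3)->N->(0,3)
  grid max=1 at (0,0)
Step 3: ant0:(0,2)->E->(0,3) | ant1:(0,0)->E->(0,1) | ant2:(0,3)->W->(0,2)
  grid max=2 at (0,2)
Step 4: ant0:(0,3)->W->(0,2) | ant1:(0,1)->E->(0,2) | ant2:(0,2)->E->(0,3)
  grid max=5 at (0,2)
Step 5: ant0:(0,2)->E->(0,3) | ant1:(0,2)->E->(0,3) | ant2:(0,3)->W->(0,2)
  grid max=6 at (0,2)
Final grid:
  0 0 6 6 0
  0 0 0 0 0
  0 0 0 0 0
  0 0 0 0 0
Max pheromone 6 at (0,2)

Answer: (0,2)=6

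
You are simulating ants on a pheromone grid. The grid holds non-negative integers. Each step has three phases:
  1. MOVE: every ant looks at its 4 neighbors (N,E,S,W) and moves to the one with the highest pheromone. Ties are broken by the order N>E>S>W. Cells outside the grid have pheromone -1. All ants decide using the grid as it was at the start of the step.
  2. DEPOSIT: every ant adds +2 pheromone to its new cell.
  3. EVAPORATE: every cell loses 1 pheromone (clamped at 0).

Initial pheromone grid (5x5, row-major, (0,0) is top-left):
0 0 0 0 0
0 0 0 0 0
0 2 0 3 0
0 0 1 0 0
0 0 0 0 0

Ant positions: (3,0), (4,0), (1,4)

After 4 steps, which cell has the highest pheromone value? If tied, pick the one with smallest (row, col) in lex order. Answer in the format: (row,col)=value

Answer: (2,0)=4

Derivation:
Step 1: ant0:(3,0)->N->(2,0) | ant1:(4,0)->N->(3,0) | ant2:(1,4)->N->(0,4)
  grid max=2 at (2,3)
Step 2: ant0:(2,0)->E->(2,1) | ant1:(3,0)->N->(2,0) | ant2:(0,4)->S->(1,4)
  grid max=2 at (2,0)
Step 3: ant0:(2,1)->W->(2,0) | ant1:(2,0)->E->(2,1) | ant2:(1,4)->N->(0,4)
  grid max=3 at (2,0)
Step 4: ant0:(2,0)->E->(2,1) | ant1:(2,1)->W->(2,0) | ant2:(0,4)->S->(1,4)
  grid max=4 at (2,0)
Final grid:
  0 0 0 0 0
  0 0 0 0 1
  4 4 0 0 0
  0 0 0 0 0
  0 0 0 0 0
Max pheromone 4 at (2,0)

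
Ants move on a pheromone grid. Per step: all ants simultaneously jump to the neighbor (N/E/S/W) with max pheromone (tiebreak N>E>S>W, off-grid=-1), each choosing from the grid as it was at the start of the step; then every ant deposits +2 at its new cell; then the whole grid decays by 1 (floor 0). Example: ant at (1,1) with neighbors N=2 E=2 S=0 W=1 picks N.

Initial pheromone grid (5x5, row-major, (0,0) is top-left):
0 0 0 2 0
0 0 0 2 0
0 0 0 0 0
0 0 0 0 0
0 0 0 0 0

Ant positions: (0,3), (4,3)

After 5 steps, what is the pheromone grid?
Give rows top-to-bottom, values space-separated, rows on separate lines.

After step 1: ants at (1,3),(3,3)
  0 0 0 1 0
  0 0 0 3 0
  0 0 0 0 0
  0 0 0 1 0
  0 0 0 0 0
After step 2: ants at (0,3),(2,3)
  0 0 0 2 0
  0 0 0 2 0
  0 0 0 1 0
  0 0 0 0 0
  0 0 0 0 0
After step 3: ants at (1,3),(1,3)
  0 0 0 1 0
  0 0 0 5 0
  0 0 0 0 0
  0 0 0 0 0
  0 0 0 0 0
After step 4: ants at (0,3),(0,3)
  0 0 0 4 0
  0 0 0 4 0
  0 0 0 0 0
  0 0 0 0 0
  0 0 0 0 0
After step 5: ants at (1,3),(1,3)
  0 0 0 3 0
  0 0 0 7 0
  0 0 0 0 0
  0 0 0 0 0
  0 0 0 0 0

0 0 0 3 0
0 0 0 7 0
0 0 0 0 0
0 0 0 0 0
0 0 0 0 0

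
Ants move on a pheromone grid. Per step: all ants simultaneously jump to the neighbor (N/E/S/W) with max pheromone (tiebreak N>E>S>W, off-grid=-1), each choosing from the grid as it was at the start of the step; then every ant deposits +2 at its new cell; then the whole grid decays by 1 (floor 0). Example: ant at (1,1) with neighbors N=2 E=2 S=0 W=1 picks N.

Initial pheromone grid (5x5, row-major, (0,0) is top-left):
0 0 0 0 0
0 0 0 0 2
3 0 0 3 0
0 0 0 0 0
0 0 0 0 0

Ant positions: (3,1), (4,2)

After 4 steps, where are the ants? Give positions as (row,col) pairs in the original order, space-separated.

Step 1: ant0:(3,1)->N->(2,1) | ant1:(4,2)->N->(3,2)
  grid max=2 at (2,0)
Step 2: ant0:(2,1)->W->(2,0) | ant1:(3,2)->N->(2,2)
  grid max=3 at (2,0)
Step 3: ant0:(2,0)->N->(1,0) | ant1:(2,2)->E->(2,3)
  grid max=2 at (2,0)
Step 4: ant0:(1,0)->S->(2,0) | ant1:(2,3)->N->(1,3)
  grid max=3 at (2,0)

(2,0) (1,3)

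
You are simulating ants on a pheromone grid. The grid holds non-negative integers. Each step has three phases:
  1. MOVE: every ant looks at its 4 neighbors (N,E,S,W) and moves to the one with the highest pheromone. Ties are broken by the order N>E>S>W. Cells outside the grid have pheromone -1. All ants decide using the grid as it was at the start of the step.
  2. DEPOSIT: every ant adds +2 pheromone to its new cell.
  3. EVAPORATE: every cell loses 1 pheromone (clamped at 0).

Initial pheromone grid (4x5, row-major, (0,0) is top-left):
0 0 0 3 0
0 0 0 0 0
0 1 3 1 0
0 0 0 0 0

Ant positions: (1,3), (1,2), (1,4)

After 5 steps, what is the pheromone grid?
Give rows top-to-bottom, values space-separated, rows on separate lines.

After step 1: ants at (0,3),(2,2),(0,4)
  0 0 0 4 1
  0 0 0 0 0
  0 0 4 0 0
  0 0 0 0 0
After step 2: ants at (0,4),(1,2),(0,3)
  0 0 0 5 2
  0 0 1 0 0
  0 0 3 0 0
  0 0 0 0 0
After step 3: ants at (0,3),(2,2),(0,4)
  0 0 0 6 3
  0 0 0 0 0
  0 0 4 0 0
  0 0 0 0 0
After step 4: ants at (0,4),(1,2),(0,3)
  0 0 0 7 4
  0 0 1 0 0
  0 0 3 0 0
  0 0 0 0 0
After step 5: ants at (0,3),(2,2),(0,4)
  0 0 0 8 5
  0 0 0 0 0
  0 0 4 0 0
  0 0 0 0 0

0 0 0 8 5
0 0 0 0 0
0 0 4 0 0
0 0 0 0 0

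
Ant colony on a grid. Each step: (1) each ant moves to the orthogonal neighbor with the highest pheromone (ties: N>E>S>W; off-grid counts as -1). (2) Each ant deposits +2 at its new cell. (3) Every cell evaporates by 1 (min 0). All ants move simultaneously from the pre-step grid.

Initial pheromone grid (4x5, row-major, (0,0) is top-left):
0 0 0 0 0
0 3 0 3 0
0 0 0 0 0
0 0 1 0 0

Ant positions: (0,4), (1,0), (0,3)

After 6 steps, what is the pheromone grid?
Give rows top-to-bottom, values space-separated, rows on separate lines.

After step 1: ants at (1,4),(1,1),(1,3)
  0 0 0 0 0
  0 4 0 4 1
  0 0 0 0 0
  0 0 0 0 0
After step 2: ants at (1,3),(0,1),(1,4)
  0 1 0 0 0
  0 3 0 5 2
  0 0 0 0 0
  0 0 0 0 0
After step 3: ants at (1,4),(1,1),(1,3)
  0 0 0 0 0
  0 4 0 6 3
  0 0 0 0 0
  0 0 0 0 0
After step 4: ants at (1,3),(0,1),(1,4)
  0 1 0 0 0
  0 3 0 7 4
  0 0 0 0 0
  0 0 0 0 0
After step 5: ants at (1,4),(1,1),(1,3)
  0 0 0 0 0
  0 4 0 8 5
  0 0 0 0 0
  0 0 0 0 0
After step 6: ants at (1,3),(0,1),(1,4)
  0 1 0 0 0
  0 3 0 9 6
  0 0 0 0 0
  0 0 0 0 0

0 1 0 0 0
0 3 0 9 6
0 0 0 0 0
0 0 0 0 0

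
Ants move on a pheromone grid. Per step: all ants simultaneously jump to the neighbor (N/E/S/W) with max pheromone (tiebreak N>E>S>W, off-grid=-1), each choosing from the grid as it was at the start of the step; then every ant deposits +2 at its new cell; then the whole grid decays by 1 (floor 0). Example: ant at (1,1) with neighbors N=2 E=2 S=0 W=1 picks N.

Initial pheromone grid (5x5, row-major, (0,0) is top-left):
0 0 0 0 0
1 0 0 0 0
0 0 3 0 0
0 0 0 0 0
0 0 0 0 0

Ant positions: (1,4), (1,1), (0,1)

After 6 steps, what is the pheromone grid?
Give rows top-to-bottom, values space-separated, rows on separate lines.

After step 1: ants at (0,4),(1,0),(0,2)
  0 0 1 0 1
  2 0 0 0 0
  0 0 2 0 0
  0 0 0 0 0
  0 0 0 0 0
After step 2: ants at (1,4),(0,0),(0,3)
  1 0 0 1 0
  1 0 0 0 1
  0 0 1 0 0
  0 0 0 0 0
  0 0 0 0 0
After step 3: ants at (0,4),(1,0),(0,4)
  0 0 0 0 3
  2 0 0 0 0
  0 0 0 0 0
  0 0 0 0 0
  0 0 0 0 0
After step 4: ants at (1,4),(0,0),(1,4)
  1 0 0 0 2
  1 0 0 0 3
  0 0 0 0 0
  0 0 0 0 0
  0 0 0 0 0
After step 5: ants at (0,4),(1,0),(0,4)
  0 0 0 0 5
  2 0 0 0 2
  0 0 0 0 0
  0 0 0 0 0
  0 0 0 0 0
After step 6: ants at (1,4),(0,0),(1,4)
  1 0 0 0 4
  1 0 0 0 5
  0 0 0 0 0
  0 0 0 0 0
  0 0 0 0 0

1 0 0 0 4
1 0 0 0 5
0 0 0 0 0
0 0 0 0 0
0 0 0 0 0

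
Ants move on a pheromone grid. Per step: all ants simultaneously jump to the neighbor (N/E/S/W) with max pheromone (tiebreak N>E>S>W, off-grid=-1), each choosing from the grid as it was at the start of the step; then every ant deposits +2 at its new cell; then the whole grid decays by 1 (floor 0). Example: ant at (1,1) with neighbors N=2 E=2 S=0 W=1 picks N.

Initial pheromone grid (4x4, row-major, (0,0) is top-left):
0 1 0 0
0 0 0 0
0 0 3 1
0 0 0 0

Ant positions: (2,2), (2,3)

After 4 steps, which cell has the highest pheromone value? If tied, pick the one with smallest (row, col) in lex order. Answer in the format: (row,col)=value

Answer: (2,2)=7

Derivation:
Step 1: ant0:(2,2)->E->(2,3) | ant1:(2,3)->W->(2,2)
  grid max=4 at (2,2)
Step 2: ant0:(2,3)->W->(2,2) | ant1:(2,2)->E->(2,3)
  grid max=5 at (2,2)
Step 3: ant0:(2,2)->E->(2,3) | ant1:(2,3)->W->(2,2)
  grid max=6 at (2,2)
Step 4: ant0:(2,3)->W->(2,2) | ant1:(2,2)->E->(2,3)
  grid max=7 at (2,2)
Final grid:
  0 0 0 0
  0 0 0 0
  0 0 7 5
  0 0 0 0
Max pheromone 7 at (2,2)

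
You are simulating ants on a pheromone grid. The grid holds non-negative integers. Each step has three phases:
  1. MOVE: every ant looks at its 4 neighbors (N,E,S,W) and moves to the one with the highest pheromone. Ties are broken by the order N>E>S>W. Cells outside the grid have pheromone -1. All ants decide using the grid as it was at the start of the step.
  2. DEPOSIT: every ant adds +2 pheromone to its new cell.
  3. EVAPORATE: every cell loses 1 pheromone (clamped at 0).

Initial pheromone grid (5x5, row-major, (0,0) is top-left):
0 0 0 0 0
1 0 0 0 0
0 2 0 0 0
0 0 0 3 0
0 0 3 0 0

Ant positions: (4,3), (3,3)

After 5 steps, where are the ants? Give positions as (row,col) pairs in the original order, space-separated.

Step 1: ant0:(4,3)->N->(3,3) | ant1:(3,3)->N->(2,3)
  grid max=4 at (3,3)
Step 2: ant0:(3,3)->N->(2,3) | ant1:(2,3)->S->(3,3)
  grid max=5 at (3,3)
Step 3: ant0:(2,3)->S->(3,3) | ant1:(3,3)->N->(2,3)
  grid max=6 at (3,3)
Step 4: ant0:(3,3)->N->(2,3) | ant1:(2,3)->S->(3,3)
  grid max=7 at (3,3)
Step 5: ant0:(2,3)->S->(3,3) | ant1:(3,3)->N->(2,3)
  grid max=8 at (3,3)

(3,3) (2,3)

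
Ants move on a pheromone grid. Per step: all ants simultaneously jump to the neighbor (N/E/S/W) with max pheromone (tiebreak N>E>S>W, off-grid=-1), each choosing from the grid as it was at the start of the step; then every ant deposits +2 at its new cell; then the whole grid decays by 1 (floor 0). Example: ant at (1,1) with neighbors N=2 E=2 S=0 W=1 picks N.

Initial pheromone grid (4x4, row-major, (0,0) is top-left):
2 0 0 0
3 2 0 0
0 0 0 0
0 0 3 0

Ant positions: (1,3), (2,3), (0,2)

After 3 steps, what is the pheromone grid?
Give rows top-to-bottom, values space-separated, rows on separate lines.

After step 1: ants at (0,3),(1,3),(0,3)
  1 0 0 3
  2 1 0 1
  0 0 0 0
  0 0 2 0
After step 2: ants at (1,3),(0,3),(1,3)
  0 0 0 4
  1 0 0 4
  0 0 0 0
  0 0 1 0
After step 3: ants at (0,3),(1,3),(0,3)
  0 0 0 7
  0 0 0 5
  0 0 0 0
  0 0 0 0

0 0 0 7
0 0 0 5
0 0 0 0
0 0 0 0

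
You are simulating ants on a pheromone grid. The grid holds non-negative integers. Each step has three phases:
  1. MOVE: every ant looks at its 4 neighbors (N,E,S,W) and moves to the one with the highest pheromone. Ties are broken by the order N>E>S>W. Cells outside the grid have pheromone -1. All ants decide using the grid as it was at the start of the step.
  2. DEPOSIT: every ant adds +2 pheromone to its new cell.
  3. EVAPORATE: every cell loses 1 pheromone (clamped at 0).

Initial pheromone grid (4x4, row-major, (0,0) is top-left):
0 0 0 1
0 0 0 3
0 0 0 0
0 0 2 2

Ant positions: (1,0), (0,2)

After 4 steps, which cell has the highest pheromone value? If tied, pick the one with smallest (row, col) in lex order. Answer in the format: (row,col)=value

Answer: (0,3)=3

Derivation:
Step 1: ant0:(1,0)->N->(0,0) | ant1:(0,2)->E->(0,3)
  grid max=2 at (0,3)
Step 2: ant0:(0,0)->E->(0,1) | ant1:(0,3)->S->(1,3)
  grid max=3 at (1,3)
Step 3: ant0:(0,1)->E->(0,2) | ant1:(1,3)->N->(0,3)
  grid max=2 at (0,3)
Step 4: ant0:(0,2)->E->(0,3) | ant1:(0,3)->S->(1,3)
  grid max=3 at (0,3)
Final grid:
  0 0 0 3
  0 0 0 3
  0 0 0 0
  0 0 0 0
Max pheromone 3 at (0,3)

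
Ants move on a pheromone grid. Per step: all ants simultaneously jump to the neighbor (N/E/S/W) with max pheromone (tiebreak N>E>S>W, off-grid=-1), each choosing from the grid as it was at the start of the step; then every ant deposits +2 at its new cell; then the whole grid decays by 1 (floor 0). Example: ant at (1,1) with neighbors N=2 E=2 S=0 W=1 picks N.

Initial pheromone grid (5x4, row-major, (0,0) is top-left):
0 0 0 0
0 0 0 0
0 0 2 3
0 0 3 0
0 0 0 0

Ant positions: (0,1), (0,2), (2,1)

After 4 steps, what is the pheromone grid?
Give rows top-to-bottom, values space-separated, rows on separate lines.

After step 1: ants at (0,2),(0,3),(2,2)
  0 0 1 1
  0 0 0 0
  0 0 3 2
  0 0 2 0
  0 0 0 0
After step 2: ants at (0,3),(0,2),(2,3)
  0 0 2 2
  0 0 0 0
  0 0 2 3
  0 0 1 0
  0 0 0 0
After step 3: ants at (0,2),(0,3),(2,2)
  0 0 3 3
  0 0 0 0
  0 0 3 2
  0 0 0 0
  0 0 0 0
After step 4: ants at (0,3),(0,2),(2,3)
  0 0 4 4
  0 0 0 0
  0 0 2 3
  0 0 0 0
  0 0 0 0

0 0 4 4
0 0 0 0
0 0 2 3
0 0 0 0
0 0 0 0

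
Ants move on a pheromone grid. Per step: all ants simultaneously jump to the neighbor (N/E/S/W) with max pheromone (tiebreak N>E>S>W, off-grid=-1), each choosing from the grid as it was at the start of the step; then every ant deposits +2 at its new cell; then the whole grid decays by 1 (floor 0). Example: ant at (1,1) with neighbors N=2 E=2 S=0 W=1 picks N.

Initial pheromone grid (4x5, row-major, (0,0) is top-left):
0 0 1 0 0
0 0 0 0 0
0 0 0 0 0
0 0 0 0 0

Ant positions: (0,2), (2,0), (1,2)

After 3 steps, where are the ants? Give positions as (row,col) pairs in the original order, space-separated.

Step 1: ant0:(0,2)->E->(0,3) | ant1:(2,0)->N->(1,0) | ant2:(1,2)->N->(0,2)
  grid max=2 at (0,2)
Step 2: ant0:(0,3)->W->(0,2) | ant1:(1,0)->N->(0,0) | ant2:(0,2)->E->(0,3)
  grid max=3 at (0,2)
Step 3: ant0:(0,2)->E->(0,3) | ant1:(0,0)->E->(0,1) | ant2:(0,3)->W->(0,2)
  grid max=4 at (0,2)

(0,3) (0,1) (0,2)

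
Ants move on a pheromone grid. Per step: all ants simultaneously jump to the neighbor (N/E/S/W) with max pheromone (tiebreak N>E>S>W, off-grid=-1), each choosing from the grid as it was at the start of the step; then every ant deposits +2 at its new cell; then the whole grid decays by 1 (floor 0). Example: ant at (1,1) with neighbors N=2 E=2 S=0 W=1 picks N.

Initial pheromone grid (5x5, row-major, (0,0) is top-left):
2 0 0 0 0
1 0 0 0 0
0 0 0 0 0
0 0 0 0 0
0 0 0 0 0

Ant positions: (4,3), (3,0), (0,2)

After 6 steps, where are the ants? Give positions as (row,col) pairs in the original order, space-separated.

Step 1: ant0:(4,3)->N->(3,3) | ant1:(3,0)->N->(2,0) | ant2:(0,2)->E->(0,3)
  grid max=1 at (0,0)
Step 2: ant0:(3,3)->N->(2,3) | ant1:(2,0)->N->(1,0) | ant2:(0,3)->E->(0,4)
  grid max=1 at (0,4)
Step 3: ant0:(2,3)->N->(1,3) | ant1:(1,0)->N->(0,0) | ant2:(0,4)->S->(1,4)
  grid max=1 at (0,0)
Step 4: ant0:(1,3)->E->(1,4) | ant1:(0,0)->E->(0,1) | ant2:(1,4)->W->(1,3)
  grid max=2 at (1,3)
Step 5: ant0:(1,4)->W->(1,3) | ant1:(0,1)->E->(0,2) | ant2:(1,3)->E->(1,4)
  grid max=3 at (1,3)
Step 6: ant0:(1,3)->E->(1,4) | ant1:(0,2)->E->(0,3) | ant2:(1,4)->W->(1,3)
  grid max=4 at (1,3)

(1,4) (0,3) (1,3)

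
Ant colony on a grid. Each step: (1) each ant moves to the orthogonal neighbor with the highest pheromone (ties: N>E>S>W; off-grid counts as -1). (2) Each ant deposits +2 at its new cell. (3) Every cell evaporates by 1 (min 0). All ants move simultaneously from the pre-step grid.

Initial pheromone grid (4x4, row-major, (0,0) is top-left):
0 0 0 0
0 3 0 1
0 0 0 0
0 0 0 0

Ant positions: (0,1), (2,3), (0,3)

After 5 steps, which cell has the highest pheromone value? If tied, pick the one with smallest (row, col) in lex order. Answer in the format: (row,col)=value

Answer: (1,3)=8

Derivation:
Step 1: ant0:(0,1)->S->(1,1) | ant1:(2,3)->N->(1,3) | ant2:(0,3)->S->(1,3)
  grid max=4 at (1,1)
Step 2: ant0:(1,1)->N->(0,1) | ant1:(1,3)->N->(0,3) | ant2:(1,3)->N->(0,3)
  grid max=3 at (0,3)
Step 3: ant0:(0,1)->S->(1,1) | ant1:(0,3)->S->(1,3) | ant2:(0,3)->S->(1,3)
  grid max=6 at (1,3)
Step 4: ant0:(1,1)->N->(0,1) | ant1:(1,3)->N->(0,3) | ant2:(1,3)->N->(0,3)
  grid max=5 at (0,3)
Step 5: ant0:(0,1)->S->(1,1) | ant1:(0,3)->S->(1,3) | ant2:(0,3)->S->(1,3)
  grid max=8 at (1,3)
Final grid:
  0 0 0 4
  0 4 0 8
  0 0 0 0
  0 0 0 0
Max pheromone 8 at (1,3)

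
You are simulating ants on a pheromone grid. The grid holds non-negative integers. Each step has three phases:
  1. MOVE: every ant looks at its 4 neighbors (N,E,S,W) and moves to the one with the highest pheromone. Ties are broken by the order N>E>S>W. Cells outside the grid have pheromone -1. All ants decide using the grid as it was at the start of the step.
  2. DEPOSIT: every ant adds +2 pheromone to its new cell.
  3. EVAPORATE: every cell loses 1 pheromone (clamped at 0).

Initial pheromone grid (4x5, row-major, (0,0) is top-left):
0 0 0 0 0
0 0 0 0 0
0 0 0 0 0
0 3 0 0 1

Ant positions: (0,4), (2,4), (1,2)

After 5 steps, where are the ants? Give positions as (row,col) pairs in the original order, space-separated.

Step 1: ant0:(0,4)->S->(1,4) | ant1:(2,4)->S->(3,4) | ant2:(1,2)->N->(0,2)
  grid max=2 at (3,1)
Step 2: ant0:(1,4)->N->(0,4) | ant1:(3,4)->N->(2,4) | ant2:(0,2)->E->(0,3)
  grid max=1 at (0,3)
Step 3: ant0:(0,4)->W->(0,3) | ant1:(2,4)->S->(3,4) | ant2:(0,3)->E->(0,4)
  grid max=2 at (0,3)
Step 4: ant0:(0,3)->E->(0,4) | ant1:(3,4)->N->(2,4) | ant2:(0,4)->W->(0,3)
  grid max=3 at (0,3)
Step 5: ant0:(0,4)->W->(0,3) | ant1:(2,4)->S->(3,4) | ant2:(0,3)->E->(0,4)
  grid max=4 at (0,3)

(0,3) (3,4) (0,4)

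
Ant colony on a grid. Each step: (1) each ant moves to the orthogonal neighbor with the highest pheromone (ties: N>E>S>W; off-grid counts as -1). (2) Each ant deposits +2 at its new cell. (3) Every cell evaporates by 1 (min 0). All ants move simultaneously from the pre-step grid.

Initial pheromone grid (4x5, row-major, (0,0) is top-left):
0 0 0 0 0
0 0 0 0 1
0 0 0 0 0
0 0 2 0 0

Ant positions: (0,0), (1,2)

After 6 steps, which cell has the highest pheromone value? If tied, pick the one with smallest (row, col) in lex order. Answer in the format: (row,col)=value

Step 1: ant0:(0,0)->E->(0,1) | ant1:(1,2)->N->(0,2)
  grid max=1 at (0,1)
Step 2: ant0:(0,1)->E->(0,2) | ant1:(0,2)->W->(0,1)
  grid max=2 at (0,1)
Step 3: ant0:(0,2)->W->(0,1) | ant1:(0,1)->E->(0,2)
  grid max=3 at (0,1)
Step 4: ant0:(0,1)->E->(0,2) | ant1:(0,2)->W->(0,1)
  grid max=4 at (0,1)
Step 5: ant0:(0,2)->W->(0,1) | ant1:(0,1)->E->(0,2)
  grid max=5 at (0,1)
Step 6: ant0:(0,1)->E->(0,2) | ant1:(0,2)->W->(0,1)
  grid max=6 at (0,1)
Final grid:
  0 6 6 0 0
  0 0 0 0 0
  0 0 0 0 0
  0 0 0 0 0
Max pheromone 6 at (0,1)

Answer: (0,1)=6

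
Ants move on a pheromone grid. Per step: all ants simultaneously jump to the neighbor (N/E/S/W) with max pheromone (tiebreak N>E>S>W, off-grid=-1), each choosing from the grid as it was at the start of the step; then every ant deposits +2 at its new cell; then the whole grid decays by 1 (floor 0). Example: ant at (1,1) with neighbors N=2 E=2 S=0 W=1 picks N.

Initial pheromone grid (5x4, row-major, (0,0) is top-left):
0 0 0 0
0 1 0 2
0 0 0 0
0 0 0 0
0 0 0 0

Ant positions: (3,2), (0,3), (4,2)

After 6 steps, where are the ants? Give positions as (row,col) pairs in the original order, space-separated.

Step 1: ant0:(3,2)->N->(2,2) | ant1:(0,3)->S->(1,3) | ant2:(4,2)->N->(3,2)
  grid max=3 at (1,3)
Step 2: ant0:(2,2)->S->(3,2) | ant1:(1,3)->N->(0,3) | ant2:(3,2)->N->(2,2)
  grid max=2 at (1,3)
Step 3: ant0:(3,2)->N->(2,2) | ant1:(0,3)->S->(1,3) | ant2:(2,2)->S->(3,2)
  grid max=3 at (1,3)
Step 4: ant0:(2,2)->S->(3,2) | ant1:(1,3)->N->(0,3) | ant2:(3,2)->N->(2,2)
  grid max=4 at (2,2)
Step 5: ant0:(3,2)->N->(2,2) | ant1:(0,3)->S->(1,3) | ant2:(2,2)->S->(3,2)
  grid max=5 at (2,2)
Step 6: ant0:(2,2)->S->(3,2) | ant1:(1,3)->N->(0,3) | ant2:(3,2)->N->(2,2)
  grid max=6 at (2,2)

(3,2) (0,3) (2,2)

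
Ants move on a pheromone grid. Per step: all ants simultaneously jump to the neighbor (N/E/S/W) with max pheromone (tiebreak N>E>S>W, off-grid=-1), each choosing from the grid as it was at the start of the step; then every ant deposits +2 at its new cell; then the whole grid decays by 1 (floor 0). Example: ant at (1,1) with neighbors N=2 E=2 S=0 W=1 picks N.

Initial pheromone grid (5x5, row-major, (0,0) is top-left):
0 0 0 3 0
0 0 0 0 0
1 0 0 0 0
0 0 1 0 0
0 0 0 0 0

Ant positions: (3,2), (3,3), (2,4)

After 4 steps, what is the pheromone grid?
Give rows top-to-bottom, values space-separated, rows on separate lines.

After step 1: ants at (2,2),(3,2),(1,4)
  0 0 0 2 0
  0 0 0 0 1
  0 0 1 0 0
  0 0 2 0 0
  0 0 0 0 0
After step 2: ants at (3,2),(2,2),(0,4)
  0 0 0 1 1
  0 0 0 0 0
  0 0 2 0 0
  0 0 3 0 0
  0 0 0 0 0
After step 3: ants at (2,2),(3,2),(0,3)
  0 0 0 2 0
  0 0 0 0 0
  0 0 3 0 0
  0 0 4 0 0
  0 0 0 0 0
After step 4: ants at (3,2),(2,2),(0,4)
  0 0 0 1 1
  0 0 0 0 0
  0 0 4 0 0
  0 0 5 0 0
  0 0 0 0 0

0 0 0 1 1
0 0 0 0 0
0 0 4 0 0
0 0 5 0 0
0 0 0 0 0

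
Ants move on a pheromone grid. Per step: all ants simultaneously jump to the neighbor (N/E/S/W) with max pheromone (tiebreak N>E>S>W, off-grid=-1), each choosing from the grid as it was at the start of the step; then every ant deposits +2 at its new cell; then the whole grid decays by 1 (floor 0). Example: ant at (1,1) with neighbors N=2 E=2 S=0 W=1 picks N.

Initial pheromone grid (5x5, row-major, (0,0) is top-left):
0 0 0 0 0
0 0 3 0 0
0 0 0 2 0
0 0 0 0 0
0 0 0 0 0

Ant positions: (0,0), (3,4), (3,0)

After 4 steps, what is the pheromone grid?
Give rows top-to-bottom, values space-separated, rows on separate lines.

After step 1: ants at (0,1),(2,4),(2,0)
  0 1 0 0 0
  0 0 2 0 0
  1 0 0 1 1
  0 0 0 0 0
  0 0 0 0 0
After step 2: ants at (0,2),(2,3),(1,0)
  0 0 1 0 0
  1 0 1 0 0
  0 0 0 2 0
  0 0 0 0 0
  0 0 0 0 0
After step 3: ants at (1,2),(1,3),(0,0)
  1 0 0 0 0
  0 0 2 1 0
  0 0 0 1 0
  0 0 0 0 0
  0 0 0 0 0
After step 4: ants at (1,3),(1,2),(0,1)
  0 1 0 0 0
  0 0 3 2 0
  0 0 0 0 0
  0 0 0 0 0
  0 0 0 0 0

0 1 0 0 0
0 0 3 2 0
0 0 0 0 0
0 0 0 0 0
0 0 0 0 0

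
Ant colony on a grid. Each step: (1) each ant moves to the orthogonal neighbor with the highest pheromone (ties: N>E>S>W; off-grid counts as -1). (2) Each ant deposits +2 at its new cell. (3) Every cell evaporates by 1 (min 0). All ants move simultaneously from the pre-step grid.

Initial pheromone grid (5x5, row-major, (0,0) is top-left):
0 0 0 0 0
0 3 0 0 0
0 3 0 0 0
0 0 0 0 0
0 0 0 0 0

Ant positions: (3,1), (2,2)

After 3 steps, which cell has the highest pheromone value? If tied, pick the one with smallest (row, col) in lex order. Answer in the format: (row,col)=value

Step 1: ant0:(3,1)->N->(2,1) | ant1:(2,2)->W->(2,1)
  grid max=6 at (2,1)
Step 2: ant0:(2,1)->N->(1,1) | ant1:(2,1)->N->(1,1)
  grid max=5 at (1,1)
Step 3: ant0:(1,1)->S->(2,1) | ant1:(1,1)->S->(2,1)
  grid max=8 at (2,1)
Final grid:
  0 0 0 0 0
  0 4 0 0 0
  0 8 0 0 0
  0 0 0 0 0
  0 0 0 0 0
Max pheromone 8 at (2,1)

Answer: (2,1)=8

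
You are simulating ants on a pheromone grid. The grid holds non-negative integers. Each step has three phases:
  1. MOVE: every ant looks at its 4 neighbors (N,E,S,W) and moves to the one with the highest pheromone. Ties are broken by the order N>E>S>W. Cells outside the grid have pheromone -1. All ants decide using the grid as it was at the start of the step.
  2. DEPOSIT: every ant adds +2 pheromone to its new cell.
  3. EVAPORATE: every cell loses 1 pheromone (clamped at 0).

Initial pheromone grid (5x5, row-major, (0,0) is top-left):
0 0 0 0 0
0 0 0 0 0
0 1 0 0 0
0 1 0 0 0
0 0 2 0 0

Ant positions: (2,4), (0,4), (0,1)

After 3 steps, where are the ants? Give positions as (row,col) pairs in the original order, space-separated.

Step 1: ant0:(2,4)->N->(1,4) | ant1:(0,4)->S->(1,4) | ant2:(0,1)->E->(0,2)
  grid max=3 at (1,4)
Step 2: ant0:(1,4)->N->(0,4) | ant1:(1,4)->N->(0,4) | ant2:(0,2)->E->(0,3)
  grid max=3 at (0,4)
Step 3: ant0:(0,4)->S->(1,4) | ant1:(0,4)->S->(1,4) | ant2:(0,3)->E->(0,4)
  grid max=5 at (1,4)

(1,4) (1,4) (0,4)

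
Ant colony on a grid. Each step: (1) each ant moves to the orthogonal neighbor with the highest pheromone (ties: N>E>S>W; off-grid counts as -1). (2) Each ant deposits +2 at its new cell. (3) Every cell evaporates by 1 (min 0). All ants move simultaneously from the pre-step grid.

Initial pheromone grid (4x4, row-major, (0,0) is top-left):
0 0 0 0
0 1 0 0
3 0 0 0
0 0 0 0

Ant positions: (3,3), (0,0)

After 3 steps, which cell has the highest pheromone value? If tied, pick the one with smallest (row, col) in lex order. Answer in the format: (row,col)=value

Step 1: ant0:(3,3)->N->(2,3) | ant1:(0,0)->E->(0,1)
  grid max=2 at (2,0)
Step 2: ant0:(2,3)->N->(1,3) | ant1:(0,1)->E->(0,2)
  grid max=1 at (0,2)
Step 3: ant0:(1,3)->N->(0,3) | ant1:(0,2)->E->(0,3)
  grid max=3 at (0,3)
Final grid:
  0 0 0 3
  0 0 0 0
  0 0 0 0
  0 0 0 0
Max pheromone 3 at (0,3)

Answer: (0,3)=3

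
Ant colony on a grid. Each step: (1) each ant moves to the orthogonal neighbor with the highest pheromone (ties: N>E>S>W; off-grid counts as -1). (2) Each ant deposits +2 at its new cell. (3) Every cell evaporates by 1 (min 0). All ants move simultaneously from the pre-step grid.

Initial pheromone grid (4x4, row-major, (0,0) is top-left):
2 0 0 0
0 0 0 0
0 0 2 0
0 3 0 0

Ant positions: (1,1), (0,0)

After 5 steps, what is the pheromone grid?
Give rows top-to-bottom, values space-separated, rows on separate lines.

After step 1: ants at (0,1),(0,1)
  1 3 0 0
  0 0 0 0
  0 0 1 0
  0 2 0 0
After step 2: ants at (0,0),(0,0)
  4 2 0 0
  0 0 0 0
  0 0 0 0
  0 1 0 0
After step 3: ants at (0,1),(0,1)
  3 5 0 0
  0 0 0 0
  0 0 0 0
  0 0 0 0
After step 4: ants at (0,0),(0,0)
  6 4 0 0
  0 0 0 0
  0 0 0 0
  0 0 0 0
After step 5: ants at (0,1),(0,1)
  5 7 0 0
  0 0 0 0
  0 0 0 0
  0 0 0 0

5 7 0 0
0 0 0 0
0 0 0 0
0 0 0 0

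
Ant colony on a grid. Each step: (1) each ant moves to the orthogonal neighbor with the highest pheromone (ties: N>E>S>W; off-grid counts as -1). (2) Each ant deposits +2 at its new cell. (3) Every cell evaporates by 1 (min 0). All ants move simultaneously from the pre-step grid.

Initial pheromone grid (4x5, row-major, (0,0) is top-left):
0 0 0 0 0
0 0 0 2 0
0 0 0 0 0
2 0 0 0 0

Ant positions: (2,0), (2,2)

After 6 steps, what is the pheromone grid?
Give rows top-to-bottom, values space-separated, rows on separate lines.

After step 1: ants at (3,0),(1,2)
  0 0 0 0 0
  0 0 1 1 0
  0 0 0 0 0
  3 0 0 0 0
After step 2: ants at (2,0),(1,3)
  0 0 0 0 0
  0 0 0 2 0
  1 0 0 0 0
  2 0 0 0 0
After step 3: ants at (3,0),(0,3)
  0 0 0 1 0
  0 0 0 1 0
  0 0 0 0 0
  3 0 0 0 0
After step 4: ants at (2,0),(1,3)
  0 0 0 0 0
  0 0 0 2 0
  1 0 0 0 0
  2 0 0 0 0
After step 5: ants at (3,0),(0,3)
  0 0 0 1 0
  0 0 0 1 0
  0 0 0 0 0
  3 0 0 0 0
After step 6: ants at (2,0),(1,3)
  0 0 0 0 0
  0 0 0 2 0
  1 0 0 0 0
  2 0 0 0 0

0 0 0 0 0
0 0 0 2 0
1 0 0 0 0
2 0 0 0 0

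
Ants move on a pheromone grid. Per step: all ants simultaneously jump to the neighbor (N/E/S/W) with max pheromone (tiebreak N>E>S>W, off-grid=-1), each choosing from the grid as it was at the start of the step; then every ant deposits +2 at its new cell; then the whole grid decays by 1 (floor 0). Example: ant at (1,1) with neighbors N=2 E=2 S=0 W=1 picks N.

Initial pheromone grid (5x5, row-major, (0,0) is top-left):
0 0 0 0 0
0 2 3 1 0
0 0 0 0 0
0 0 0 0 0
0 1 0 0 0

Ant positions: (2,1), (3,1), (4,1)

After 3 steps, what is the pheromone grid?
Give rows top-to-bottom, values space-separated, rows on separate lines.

After step 1: ants at (1,1),(4,1),(3,1)
  0 0 0 0 0
  0 3 2 0 0
  0 0 0 0 0
  0 1 0 0 0
  0 2 0 0 0
After step 2: ants at (1,2),(3,1),(4,1)
  0 0 0 0 0
  0 2 3 0 0
  0 0 0 0 0
  0 2 0 0 0
  0 3 0 0 0
After step 3: ants at (1,1),(4,1),(3,1)
  0 0 0 0 0
  0 3 2 0 0
  0 0 0 0 0
  0 3 0 0 0
  0 4 0 0 0

0 0 0 0 0
0 3 2 0 0
0 0 0 0 0
0 3 0 0 0
0 4 0 0 0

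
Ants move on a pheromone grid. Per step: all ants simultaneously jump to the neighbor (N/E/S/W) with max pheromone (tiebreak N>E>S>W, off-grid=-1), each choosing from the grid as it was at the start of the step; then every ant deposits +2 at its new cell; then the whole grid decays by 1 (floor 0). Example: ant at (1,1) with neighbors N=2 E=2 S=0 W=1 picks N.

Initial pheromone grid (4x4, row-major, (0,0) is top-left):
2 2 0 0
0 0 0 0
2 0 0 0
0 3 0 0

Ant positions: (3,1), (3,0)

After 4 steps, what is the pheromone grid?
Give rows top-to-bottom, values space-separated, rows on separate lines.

After step 1: ants at (2,1),(3,1)
  1 1 0 0
  0 0 0 0
  1 1 0 0
  0 4 0 0
After step 2: ants at (3,1),(2,1)
  0 0 0 0
  0 0 0 0
  0 2 0 0
  0 5 0 0
After step 3: ants at (2,1),(3,1)
  0 0 0 0
  0 0 0 0
  0 3 0 0
  0 6 0 0
After step 4: ants at (3,1),(2,1)
  0 0 0 0
  0 0 0 0
  0 4 0 0
  0 7 0 0

0 0 0 0
0 0 0 0
0 4 0 0
0 7 0 0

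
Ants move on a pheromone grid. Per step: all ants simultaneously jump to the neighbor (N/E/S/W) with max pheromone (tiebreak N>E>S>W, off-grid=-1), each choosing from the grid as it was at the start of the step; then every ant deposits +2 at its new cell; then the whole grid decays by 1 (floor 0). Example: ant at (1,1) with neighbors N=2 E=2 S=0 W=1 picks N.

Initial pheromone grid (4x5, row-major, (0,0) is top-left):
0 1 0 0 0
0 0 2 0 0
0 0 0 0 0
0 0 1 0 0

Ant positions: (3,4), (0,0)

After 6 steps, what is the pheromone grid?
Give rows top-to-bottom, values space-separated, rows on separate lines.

After step 1: ants at (2,4),(0,1)
  0 2 0 0 0
  0 0 1 0 0
  0 0 0 0 1
  0 0 0 0 0
After step 2: ants at (1,4),(0,2)
  0 1 1 0 0
  0 0 0 0 1
  0 0 0 0 0
  0 0 0 0 0
After step 3: ants at (0,4),(0,1)
  0 2 0 0 1
  0 0 0 0 0
  0 0 0 0 0
  0 0 0 0 0
After step 4: ants at (1,4),(0,2)
  0 1 1 0 0
  0 0 0 0 1
  0 0 0 0 0
  0 0 0 0 0
After step 5: ants at (0,4),(0,1)
  0 2 0 0 1
  0 0 0 0 0
  0 0 0 0 0
  0 0 0 0 0
After step 6: ants at (1,4),(0,2)
  0 1 1 0 0
  0 0 0 0 1
  0 0 0 0 0
  0 0 0 0 0

0 1 1 0 0
0 0 0 0 1
0 0 0 0 0
0 0 0 0 0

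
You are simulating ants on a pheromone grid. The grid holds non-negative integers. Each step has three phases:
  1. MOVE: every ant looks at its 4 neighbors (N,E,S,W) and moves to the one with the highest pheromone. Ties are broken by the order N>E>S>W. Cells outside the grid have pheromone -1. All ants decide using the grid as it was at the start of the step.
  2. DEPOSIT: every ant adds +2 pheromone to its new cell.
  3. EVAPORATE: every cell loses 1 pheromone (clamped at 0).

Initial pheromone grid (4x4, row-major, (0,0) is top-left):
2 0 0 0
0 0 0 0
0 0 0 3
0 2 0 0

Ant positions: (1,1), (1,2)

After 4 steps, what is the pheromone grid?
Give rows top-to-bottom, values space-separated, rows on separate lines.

After step 1: ants at (0,1),(0,2)
  1 1 1 0
  0 0 0 0
  0 0 0 2
  0 1 0 0
After step 2: ants at (0,2),(0,1)
  0 2 2 0
  0 0 0 0
  0 0 0 1
  0 0 0 0
After step 3: ants at (0,1),(0,2)
  0 3 3 0
  0 0 0 0
  0 0 0 0
  0 0 0 0
After step 4: ants at (0,2),(0,1)
  0 4 4 0
  0 0 0 0
  0 0 0 0
  0 0 0 0

0 4 4 0
0 0 0 0
0 0 0 0
0 0 0 0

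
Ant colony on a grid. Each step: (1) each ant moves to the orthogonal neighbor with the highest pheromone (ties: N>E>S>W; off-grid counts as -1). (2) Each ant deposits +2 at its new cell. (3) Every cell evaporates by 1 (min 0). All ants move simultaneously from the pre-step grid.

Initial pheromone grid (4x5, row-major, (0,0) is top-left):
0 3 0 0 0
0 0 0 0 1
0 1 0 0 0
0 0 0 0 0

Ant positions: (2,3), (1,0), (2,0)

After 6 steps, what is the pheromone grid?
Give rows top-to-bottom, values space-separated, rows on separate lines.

After step 1: ants at (1,3),(0,0),(2,1)
  1 2 0 0 0
  0 0 0 1 0
  0 2 0 0 0
  0 0 0 0 0
After step 2: ants at (0,3),(0,1),(1,1)
  0 3 0 1 0
  0 1 0 0 0
  0 1 0 0 0
  0 0 0 0 0
After step 3: ants at (0,4),(1,1),(0,1)
  0 4 0 0 1
  0 2 0 0 0
  0 0 0 0 0
  0 0 0 0 0
After step 4: ants at (1,4),(0,1),(1,1)
  0 5 0 0 0
  0 3 0 0 1
  0 0 0 0 0
  0 0 0 0 0
After step 5: ants at (0,4),(1,1),(0,1)
  0 6 0 0 1
  0 4 0 0 0
  0 0 0 0 0
  0 0 0 0 0
After step 6: ants at (1,4),(0,1),(1,1)
  0 7 0 0 0
  0 5 0 0 1
  0 0 0 0 0
  0 0 0 0 0

0 7 0 0 0
0 5 0 0 1
0 0 0 0 0
0 0 0 0 0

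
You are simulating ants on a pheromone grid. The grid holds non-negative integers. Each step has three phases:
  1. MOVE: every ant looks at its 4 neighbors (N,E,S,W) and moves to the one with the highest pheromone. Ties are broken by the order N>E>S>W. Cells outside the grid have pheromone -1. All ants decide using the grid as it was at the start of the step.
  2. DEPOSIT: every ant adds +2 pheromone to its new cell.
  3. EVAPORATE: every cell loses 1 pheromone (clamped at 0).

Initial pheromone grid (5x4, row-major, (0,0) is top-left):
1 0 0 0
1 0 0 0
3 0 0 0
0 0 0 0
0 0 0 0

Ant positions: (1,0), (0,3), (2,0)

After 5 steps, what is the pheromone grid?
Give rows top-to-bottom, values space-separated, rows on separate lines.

After step 1: ants at (2,0),(1,3),(1,0)
  0 0 0 0
  2 0 0 1
  4 0 0 0
  0 0 0 0
  0 0 0 0
After step 2: ants at (1,0),(0,3),(2,0)
  0 0 0 1
  3 0 0 0
  5 0 0 0
  0 0 0 0
  0 0 0 0
After step 3: ants at (2,0),(1,3),(1,0)
  0 0 0 0
  4 0 0 1
  6 0 0 0
  0 0 0 0
  0 0 0 0
After step 4: ants at (1,0),(0,3),(2,0)
  0 0 0 1
  5 0 0 0
  7 0 0 0
  0 0 0 0
  0 0 0 0
After step 5: ants at (2,0),(1,3),(1,0)
  0 0 0 0
  6 0 0 1
  8 0 0 0
  0 0 0 0
  0 0 0 0

0 0 0 0
6 0 0 1
8 0 0 0
0 0 0 0
0 0 0 0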